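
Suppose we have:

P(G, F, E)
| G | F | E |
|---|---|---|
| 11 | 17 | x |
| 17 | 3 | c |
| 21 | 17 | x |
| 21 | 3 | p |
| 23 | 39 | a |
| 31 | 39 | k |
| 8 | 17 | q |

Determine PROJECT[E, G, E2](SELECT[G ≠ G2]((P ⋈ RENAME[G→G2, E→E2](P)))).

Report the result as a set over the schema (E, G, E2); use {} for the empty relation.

{(a, 23, k), (c, 17, p), (k, 31, a), (p, 21, c), (q, 8, x), (x, 11, q), (x, 11, x), (x, 21, q), (x, 21, x)}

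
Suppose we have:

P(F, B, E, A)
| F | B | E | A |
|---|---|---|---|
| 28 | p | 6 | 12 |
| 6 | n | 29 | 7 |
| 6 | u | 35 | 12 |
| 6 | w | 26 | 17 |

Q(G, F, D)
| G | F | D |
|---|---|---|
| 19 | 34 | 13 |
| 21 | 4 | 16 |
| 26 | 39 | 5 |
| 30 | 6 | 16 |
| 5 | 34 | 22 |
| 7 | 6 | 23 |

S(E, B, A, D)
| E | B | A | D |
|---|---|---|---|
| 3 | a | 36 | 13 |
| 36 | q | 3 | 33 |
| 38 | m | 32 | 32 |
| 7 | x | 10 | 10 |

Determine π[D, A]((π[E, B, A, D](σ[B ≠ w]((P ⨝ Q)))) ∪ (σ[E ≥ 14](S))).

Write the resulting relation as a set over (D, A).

Natural join on F: {(6, n, 29, 7, 30, 16), (6, n, 29, 7, 7, 23), (6, u, 35, 12, 30, 16), (6, u, 35, 12, 7, 23), (6, w, 26, 17, 30, 16), (6, w, 26, 17, 7, 23)}
Filtering on B ≠ w leaves {(6, n, 29, 7, 30, 16), (6, n, 29, 7, 7, 23), (6, u, 35, 12, 30, 16), (6, u, 35, 12, 7, 23)}.
π_{E, B, A, D} gives {(29, n, 7, 16), (29, n, 7, 23), (35, u, 12, 16), (35, u, 12, 23)}.
Filtering on E ≥ 14 leaves {(36, q, 3, 33), (38, m, 32, 32)}.
Union: {(29, n, 7, 16), (29, n, 7, 23), (35, u, 12, 16), (35, u, 12, 23)} with {(36, q, 3, 33), (38, m, 32, 32)} → {(29, n, 7, 16), (29, n, 7, 23), (35, u, 12, 16), (35, u, 12, 23), (36, q, 3, 33), (38, m, 32, 32)}
π_{D, A} gives {(16, 12), (16, 7), (23, 12), (23, 7), (32, 32), (33, 3)}.

{(16, 12), (16, 7), (23, 12), (23, 7), (32, 32), (33, 3)}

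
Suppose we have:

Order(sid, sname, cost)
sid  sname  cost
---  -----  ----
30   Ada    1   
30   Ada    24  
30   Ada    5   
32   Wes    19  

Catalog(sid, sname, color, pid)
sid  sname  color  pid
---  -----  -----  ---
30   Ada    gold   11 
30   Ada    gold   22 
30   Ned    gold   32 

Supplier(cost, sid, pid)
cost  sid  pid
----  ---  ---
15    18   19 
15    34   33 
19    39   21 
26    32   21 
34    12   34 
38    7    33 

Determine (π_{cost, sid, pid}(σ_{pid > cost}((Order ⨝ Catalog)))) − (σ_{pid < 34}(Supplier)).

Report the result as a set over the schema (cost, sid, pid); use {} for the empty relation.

Order ⋈ Catalog (natural join on sid, sname): {(30, Ada, 1, gold, 11), (30, Ada, 1, gold, 22), (30, Ada, 24, gold, 11), (30, Ada, 24, gold, 22), (30, Ada, 5, gold, 11), (30, Ada, 5, gold, 22)}
Filtering on pid > cost leaves {(30, Ada, 1, gold, 11), (30, Ada, 1, gold, 22), (30, Ada, 5, gold, 11), (30, Ada, 5, gold, 22)}.
π[cost, sid, pid]: project onto (cost, sid, pid) → {(1, 30, 11), (1, 30, 22), (5, 30, 11), (5, 30, 22)}
Filtering on pid < 34 leaves {(15, 18, 19), (15, 34, 33), (19, 39, 21), (26, 32, 21), (38, 7, 33)}.
Set difference of the two operands is {(1, 30, 11), (1, 30, 22), (5, 30, 11), (5, 30, 22)}.

{(1, 30, 11), (1, 30, 22), (5, 30, 11), (5, 30, 22)}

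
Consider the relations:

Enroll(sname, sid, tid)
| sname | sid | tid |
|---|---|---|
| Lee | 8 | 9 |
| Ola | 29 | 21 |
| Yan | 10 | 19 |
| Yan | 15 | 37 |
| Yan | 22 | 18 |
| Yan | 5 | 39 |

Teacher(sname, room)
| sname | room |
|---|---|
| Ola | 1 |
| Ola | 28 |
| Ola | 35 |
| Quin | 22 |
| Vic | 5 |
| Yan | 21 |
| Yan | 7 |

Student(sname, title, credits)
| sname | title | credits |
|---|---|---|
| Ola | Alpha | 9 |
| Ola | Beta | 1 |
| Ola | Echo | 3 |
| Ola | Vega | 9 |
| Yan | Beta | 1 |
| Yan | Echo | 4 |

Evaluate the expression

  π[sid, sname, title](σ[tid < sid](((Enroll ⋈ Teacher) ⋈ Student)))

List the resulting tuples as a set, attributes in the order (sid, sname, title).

Natural join on sname: {(Ola, 29, 21, 1), (Ola, 29, 21, 28), (Ola, 29, 21, 35), (Yan, 10, 19, 21), (Yan, 10, 19, 7), (Yan, 15, 37, 21), (Yan, 15, 37, 7), (Yan, 22, 18, 21), (Yan, 22, 18, 7), (Yan, 5, 39, 21), (Yan, 5, 39, 7)}
Natural join on sname: {(Ola, 29, 21, 1, Alpha, 9), (Ola, 29, 21, 1, Beta, 1), (Ola, 29, 21, 1, Echo, 3), (Ola, 29, 21, 1, Vega, 9), (Ola, 29, 21, 28, Alpha, 9), (Ola, 29, 21, 28, Beta, 1), (Ola, 29, 21, 28, Echo, 3), (Ola, 29, 21, 28, Vega, 9), (Ola, 29, 21, 35, Alpha, 9), (Ola, 29, 21, 35, Beta, 1), (Ola, 29, 21, 35, Echo, 3), (Ola, 29, 21, 35, Vega, 9), (Yan, 10, 19, 21, Beta, 1), (Yan, 10, 19, 21, Echo, 4), (Yan, 10, 19, 7, Beta, 1), (Yan, 10, 19, 7, Echo, 4), (Yan, 15, 37, 21, Beta, 1), (Yan, 15, 37, 21, Echo, 4), (Yan, 15, 37, 7, Beta, 1), (Yan, 15, 37, 7, Echo, 4), (Yan, 22, 18, 21, Beta, 1), (Yan, 22, 18, 21, Echo, 4), (Yan, 22, 18, 7, Beta, 1), (Yan, 22, 18, 7, Echo, 4), (Yan, 5, 39, 21, Beta, 1), (Yan, 5, 39, 21, Echo, 4), (Yan, 5, 39, 7, Beta, 1), (Yan, 5, 39, 7, Echo, 4)}
Filtering on tid < sid leaves {(Ola, 29, 21, 1, Alpha, 9), (Ola, 29, 21, 1, Beta, 1), (Ola, 29, 21, 1, Echo, 3), (Ola, 29, 21, 1, Vega, 9), (Ola, 29, 21, 28, Alpha, 9), (Ola, 29, 21, 28, Beta, 1), (Ola, 29, 21, 28, Echo, 3), (Ola, 29, 21, 28, Vega, 9), (Ola, 29, 21, 35, Alpha, 9), (Ola, 29, 21, 35, Beta, 1), (Ola, 29, 21, 35, Echo, 3), (Ola, 29, 21, 35, Vega, 9), (Yan, 22, 18, 21, Beta, 1), (Yan, 22, 18, 21, Echo, 4), (Yan, 22, 18, 7, Beta, 1), (Yan, 22, 18, 7, Echo, 4)}.
Keep only column(s) sid, sname, title (10 duplicate(s) eliminated): {(22, Yan, Beta), (22, Yan, Echo), (29, Ola, Alpha), (29, Ola, Beta), (29, Ola, Echo), (29, Ola, Vega)}

{(22, Yan, Beta), (22, Yan, Echo), (29, Ola, Alpha), (29, Ola, Beta), (29, Ola, Echo), (29, Ola, Vega)}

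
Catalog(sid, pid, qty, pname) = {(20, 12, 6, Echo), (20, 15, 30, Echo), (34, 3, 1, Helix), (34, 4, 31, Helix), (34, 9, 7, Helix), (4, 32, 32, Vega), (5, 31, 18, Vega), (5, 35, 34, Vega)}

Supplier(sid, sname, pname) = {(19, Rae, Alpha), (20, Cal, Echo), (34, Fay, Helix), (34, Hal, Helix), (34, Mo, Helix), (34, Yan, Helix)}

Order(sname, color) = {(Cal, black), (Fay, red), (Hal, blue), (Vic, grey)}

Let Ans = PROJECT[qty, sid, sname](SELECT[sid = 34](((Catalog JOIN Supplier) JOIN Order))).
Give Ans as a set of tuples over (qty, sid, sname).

{(1, 34, Fay), (1, 34, Hal), (31, 34, Fay), (31, 34, Hal), (7, 34, Fay), (7, 34, Hal)}

Natural join on sid, pname: {(20, 12, 6, Echo, Cal), (20, 15, 30, Echo, Cal), (34, 3, 1, Helix, Fay), (34, 3, 1, Helix, Hal), (34, 3, 1, Helix, Mo), (34, 3, 1, Helix, Yan), (34, 4, 31, Helix, Fay), (34, 4, 31, Helix, Hal), (34, 4, 31, Helix, Mo), (34, 4, 31, Helix, Yan), (34, 9, 7, Helix, Fay), (34, 9, 7, Helix, Hal), (34, 9, 7, Helix, Mo), (34, 9, 7, Helix, Yan)}
Natural join on sname: {(20, 12, 6, Echo, Cal, black), (20, 15, 30, Echo, Cal, black), (34, 3, 1, Helix, Fay, red), (34, 3, 1, Helix, Hal, blue), (34, 4, 31, Helix, Fay, red), (34, 4, 31, Helix, Hal, blue), (34, 9, 7, Helix, Fay, red), (34, 9, 7, Helix, Hal, blue)}
Filtering on sid = 34 leaves {(34, 3, 1, Helix, Fay, red), (34, 3, 1, Helix, Hal, blue), (34, 4, 31, Helix, Fay, red), (34, 4, 31, Helix, Hal, blue), (34, 9, 7, Helix, Fay, red), (34, 9, 7, Helix, Hal, blue)}.
Projecting to qty, sid, sname: {(1, 34, Fay), (1, 34, Hal), (31, 34, Fay), (31, 34, Hal), (7, 34, Fay), (7, 34, Hal)}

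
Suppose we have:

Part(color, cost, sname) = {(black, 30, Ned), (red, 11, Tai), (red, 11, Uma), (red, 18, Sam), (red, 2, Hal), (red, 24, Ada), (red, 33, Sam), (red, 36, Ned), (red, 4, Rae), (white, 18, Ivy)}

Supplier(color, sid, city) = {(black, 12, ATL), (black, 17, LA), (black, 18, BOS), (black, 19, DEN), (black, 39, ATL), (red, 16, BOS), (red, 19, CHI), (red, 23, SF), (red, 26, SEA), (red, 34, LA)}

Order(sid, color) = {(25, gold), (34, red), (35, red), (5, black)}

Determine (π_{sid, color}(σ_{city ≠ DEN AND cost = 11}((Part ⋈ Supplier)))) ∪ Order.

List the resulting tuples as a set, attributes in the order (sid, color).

{(16, red), (19, red), (23, red), (25, gold), (26, red), (34, red), (35, red), (5, black)}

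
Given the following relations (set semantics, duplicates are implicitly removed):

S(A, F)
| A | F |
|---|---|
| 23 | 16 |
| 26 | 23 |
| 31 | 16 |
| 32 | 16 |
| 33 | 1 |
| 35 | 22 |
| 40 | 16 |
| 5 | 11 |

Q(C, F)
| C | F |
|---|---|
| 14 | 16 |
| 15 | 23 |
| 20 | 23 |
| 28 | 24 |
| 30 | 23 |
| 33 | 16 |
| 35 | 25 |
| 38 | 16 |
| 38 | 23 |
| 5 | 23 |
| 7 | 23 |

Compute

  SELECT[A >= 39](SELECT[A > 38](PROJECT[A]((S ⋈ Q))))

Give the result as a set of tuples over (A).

{40}

Joining S and Q on F yields {(23, 16, 14), (23, 16, 33), (23, 16, 38), (26, 23, 15), (26, 23, 20), (26, 23, 30), (26, 23, 38), (26, 23, 5), (26, 23, 7), (31, 16, 14), (31, 16, 33), (31, 16, 38), (32, 16, 14), (32, 16, 33), (32, 16, 38), (40, 16, 14), (40, 16, 33), (40, 16, 38)}.
Keep only column(s) A (13 duplicate(s) eliminated): {23, 26, 31, 32, 40}
σ[A > 38]: keep tuples satisfying A > 38 → {40}
σ[A >= 39]: keep tuples satisfying A >= 39 → {40}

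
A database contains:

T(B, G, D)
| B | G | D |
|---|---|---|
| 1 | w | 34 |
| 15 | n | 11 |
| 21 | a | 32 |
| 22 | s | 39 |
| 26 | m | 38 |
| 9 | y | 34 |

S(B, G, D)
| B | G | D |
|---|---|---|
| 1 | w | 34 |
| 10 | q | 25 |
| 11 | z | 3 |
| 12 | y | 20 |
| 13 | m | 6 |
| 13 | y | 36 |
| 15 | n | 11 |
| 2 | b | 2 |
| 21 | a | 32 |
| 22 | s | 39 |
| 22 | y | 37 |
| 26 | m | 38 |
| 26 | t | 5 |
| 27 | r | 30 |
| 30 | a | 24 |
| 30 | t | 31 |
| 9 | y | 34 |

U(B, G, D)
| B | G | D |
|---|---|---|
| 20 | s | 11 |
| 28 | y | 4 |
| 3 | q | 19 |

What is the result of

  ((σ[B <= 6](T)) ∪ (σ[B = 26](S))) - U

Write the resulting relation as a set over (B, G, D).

Selection B <= 6: {(1, w, 34)}
Selection B = 26: {(26, m, 38), (26, t, 5)}
Union: {(1, w, 34)} with {(26, m, 38), (26, t, 5)} → {(1, w, 34), (26, m, 38), (26, t, 5)}
Difference: {(1, w, 34), (26, m, 38), (26, t, 5)} with {(20, s, 11), (28, y, 4), (3, q, 19)} → {(1, w, 34), (26, m, 38), (26, t, 5)}

{(1, w, 34), (26, m, 38), (26, t, 5)}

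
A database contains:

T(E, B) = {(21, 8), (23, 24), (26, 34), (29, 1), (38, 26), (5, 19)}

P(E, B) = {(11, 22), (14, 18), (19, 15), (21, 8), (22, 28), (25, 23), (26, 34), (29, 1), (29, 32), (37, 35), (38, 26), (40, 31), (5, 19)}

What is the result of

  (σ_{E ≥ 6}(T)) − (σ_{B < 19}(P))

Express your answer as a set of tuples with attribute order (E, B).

Filtering on E ≥ 6 leaves {(21, 8), (23, 24), (26, 34), (29, 1), (38, 26)}.
Filtering on B < 19 leaves {(14, 18), (19, 15), (21, 8), (29, 1)}.
Set difference of the two operands is {(23, 24), (26, 34), (38, 26)}.

{(23, 24), (26, 34), (38, 26)}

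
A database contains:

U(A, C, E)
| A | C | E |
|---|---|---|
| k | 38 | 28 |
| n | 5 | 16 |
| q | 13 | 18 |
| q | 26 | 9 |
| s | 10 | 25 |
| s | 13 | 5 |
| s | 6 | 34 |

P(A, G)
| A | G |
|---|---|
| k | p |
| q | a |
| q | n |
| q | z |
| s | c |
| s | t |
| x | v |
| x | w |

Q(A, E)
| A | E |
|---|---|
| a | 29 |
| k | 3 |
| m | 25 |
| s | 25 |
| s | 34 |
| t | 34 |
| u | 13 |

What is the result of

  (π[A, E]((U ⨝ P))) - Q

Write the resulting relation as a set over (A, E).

U ⋈ P (natural join on A): {(k, 38, 28, p), (q, 13, 18, a), (q, 13, 18, n), (q, 13, 18, z), (q, 26, 9, a), (q, 26, 9, n), (q, 26, 9, z), (s, 10, 25, c), (s, 10, 25, t), (s, 13, 5, c), (s, 13, 5, t), (s, 6, 34, c), (s, 6, 34, t)}
Projecting to A, E (7 duplicate(s) eliminated): {(k, 28), (q, 18), (q, 9), (s, 25), (s, 34), (s, 5)}
Set difference of the two operands is {(k, 28), (q, 18), (q, 9), (s, 5)}.

{(k, 28), (q, 18), (q, 9), (s, 5)}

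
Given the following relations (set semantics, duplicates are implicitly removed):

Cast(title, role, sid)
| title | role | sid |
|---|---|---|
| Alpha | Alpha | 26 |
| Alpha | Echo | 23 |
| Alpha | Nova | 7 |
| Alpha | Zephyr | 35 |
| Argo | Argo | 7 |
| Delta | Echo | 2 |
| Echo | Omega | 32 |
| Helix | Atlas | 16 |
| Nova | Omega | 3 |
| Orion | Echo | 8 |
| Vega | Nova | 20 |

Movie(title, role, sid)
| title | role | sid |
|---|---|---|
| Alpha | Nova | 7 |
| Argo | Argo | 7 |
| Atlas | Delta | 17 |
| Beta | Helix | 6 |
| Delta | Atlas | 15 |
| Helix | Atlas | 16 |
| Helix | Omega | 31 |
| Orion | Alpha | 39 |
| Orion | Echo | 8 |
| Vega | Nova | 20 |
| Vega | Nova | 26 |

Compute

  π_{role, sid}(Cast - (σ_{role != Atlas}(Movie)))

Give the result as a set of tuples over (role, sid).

{(Alpha, 26), (Atlas, 16), (Echo, 2), (Echo, 23), (Omega, 3), (Omega, 32), (Zephyr, 35)}

Selection role != Atlas: {(Alpha, Nova, 7), (Argo, Argo, 7), (Atlas, Delta, 17), (Beta, Helix, 6), (Helix, Omega, 31), (Orion, Alpha, 39), (Orion, Echo, 8), (Vega, Nova, 20), (Vega, Nova, 26)}
Difference: {(Alpha, Alpha, 26), (Alpha, Echo, 23), (Alpha, Nova, 7), (Alpha, Zephyr, 35), (Argo, Argo, 7), (Delta, Echo, 2), (Echo, Omega, 32), (Helix, Atlas, 16), (Nova, Omega, 3), (Orion, Echo, 8), (Vega, Nova, 20)} with {(Alpha, Nova, 7), (Argo, Argo, 7), (Atlas, Delta, 17), (Beta, Helix, 6), (Helix, Omega, 31), (Orion, Alpha, 39), (Orion, Echo, 8), (Vega, Nova, 20), (Vega, Nova, 26)} → {(Alpha, Alpha, 26), (Alpha, Echo, 23), (Alpha, Zephyr, 35), (Delta, Echo, 2), (Echo, Omega, 32), (Helix, Atlas, 16), (Nova, Omega, 3)}
Projecting to role, sid: {(Alpha, 26), (Atlas, 16), (Echo, 2), (Echo, 23), (Omega, 3), (Omega, 32), (Zephyr, 35)}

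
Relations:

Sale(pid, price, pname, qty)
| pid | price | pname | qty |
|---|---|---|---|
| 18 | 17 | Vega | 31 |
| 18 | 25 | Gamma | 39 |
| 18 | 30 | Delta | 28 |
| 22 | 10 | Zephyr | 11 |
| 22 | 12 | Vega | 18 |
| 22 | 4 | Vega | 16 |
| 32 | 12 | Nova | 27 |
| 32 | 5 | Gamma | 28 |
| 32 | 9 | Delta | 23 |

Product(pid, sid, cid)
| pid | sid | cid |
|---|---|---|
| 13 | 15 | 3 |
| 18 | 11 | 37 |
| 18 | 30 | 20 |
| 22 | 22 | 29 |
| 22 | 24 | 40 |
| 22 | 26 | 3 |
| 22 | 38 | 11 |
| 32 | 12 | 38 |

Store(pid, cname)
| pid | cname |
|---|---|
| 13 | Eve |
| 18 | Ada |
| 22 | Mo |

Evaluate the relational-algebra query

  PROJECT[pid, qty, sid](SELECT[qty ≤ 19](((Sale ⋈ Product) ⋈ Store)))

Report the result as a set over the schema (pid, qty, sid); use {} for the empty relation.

Sale ⋈ Product (natural join on pid): {(18, 17, Vega, 31, 11, 37), (18, 17, Vega, 31, 30, 20), (18, 25, Gamma, 39, 11, 37), (18, 25, Gamma, 39, 30, 20), (18, 30, Delta, 28, 11, 37), (18, 30, Delta, 28, 30, 20), (22, 10, Zephyr, 11, 22, 29), (22, 10, Zephyr, 11, 24, 40), (22, 10, Zephyr, 11, 26, 3), (22, 10, Zephyr, 11, 38, 11), (22, 12, Vega, 18, 22, 29), (22, 12, Vega, 18, 24, 40), (22, 12, Vega, 18, 26, 3), (22, 12, Vega, 18, 38, 11), (22, 4, Vega, 16, 22, 29), (22, 4, Vega, 16, 24, 40), (22, 4, Vega, 16, 26, 3), (22, 4, Vega, 16, 38, 11), (32, 12, Nova, 27, 12, 38), (32, 5, Gamma, 28, 12, 38), (32, 9, Delta, 23, 12, 38)}
(Sale ⋈ Product) ⋈ Store (natural join on pid): {(18, 17, Vega, 31, 11, 37, Ada), (18, 17, Vega, 31, 30, 20, Ada), (18, 25, Gamma, 39, 11, 37, Ada), (18, 25, Gamma, 39, 30, 20, Ada), (18, 30, Delta, 28, 11, 37, Ada), (18, 30, Delta, 28, 30, 20, Ada), (22, 10, Zephyr, 11, 22, 29, Mo), (22, 10, Zephyr, 11, 24, 40, Mo), (22, 10, Zephyr, 11, 26, 3, Mo), (22, 10, Zephyr, 11, 38, 11, Mo), (22, 12, Vega, 18, 22, 29, Mo), (22, 12, Vega, 18, 24, 40, Mo), (22, 12, Vega, 18, 26, 3, Mo), (22, 12, Vega, 18, 38, 11, Mo), (22, 4, Vega, 16, 22, 29, Mo), (22, 4, Vega, 16, 24, 40, Mo), (22, 4, Vega, 16, 26, 3, Mo), (22, 4, Vega, 16, 38, 11, Mo)}
Apply σ_{qty ≤ 19}; surviving tuples: {(22, 10, Zephyr, 11, 22, 29, Mo), (22, 10, Zephyr, 11, 24, 40, Mo), (22, 10, Zephyr, 11, 26, 3, Mo), (22, 10, Zephyr, 11, 38, 11, Mo), (22, 12, Vega, 18, 22, 29, Mo), (22, 12, Vega, 18, 24, 40, Mo), (22, 12, Vega, 18, 26, 3, Mo), (22, 12, Vega, 18, 38, 11, Mo), (22, 4, Vega, 16, 22, 29, Mo), (22, 4, Vega, 16, 24, 40, Mo), (22, 4, Vega, 16, 26, 3, Mo), (22, 4, Vega, 16, 38, 11, Mo)}
Keep only column(s) pid, qty, sid: {(22, 11, 22), (22, 11, 24), (22, 11, 26), (22, 11, 38), (22, 16, 22), (22, 16, 24), (22, 16, 26), (22, 16, 38), (22, 18, 22), (22, 18, 24), (22, 18, 26), (22, 18, 38)}

{(22, 11, 22), (22, 11, 24), (22, 11, 26), (22, 11, 38), (22, 16, 22), (22, 16, 24), (22, 16, 26), (22, 16, 38), (22, 18, 22), (22, 18, 24), (22, 18, 26), (22, 18, 38)}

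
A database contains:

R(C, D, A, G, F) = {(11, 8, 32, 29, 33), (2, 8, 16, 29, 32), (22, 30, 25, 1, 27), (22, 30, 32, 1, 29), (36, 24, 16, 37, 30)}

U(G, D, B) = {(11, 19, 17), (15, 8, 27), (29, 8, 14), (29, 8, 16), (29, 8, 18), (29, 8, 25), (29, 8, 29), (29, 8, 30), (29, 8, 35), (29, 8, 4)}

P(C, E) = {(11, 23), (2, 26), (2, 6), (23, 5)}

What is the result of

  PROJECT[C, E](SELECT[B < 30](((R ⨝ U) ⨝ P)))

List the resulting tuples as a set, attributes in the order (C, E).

R ⋈ U (natural join on D, G): {(11, 8, 32, 29, 33, 14), (11, 8, 32, 29, 33, 16), (11, 8, 32, 29, 33, 18), (11, 8, 32, 29, 33, 25), (11, 8, 32, 29, 33, 29), (11, 8, 32, 29, 33, 30), (11, 8, 32, 29, 33, 35), (11, 8, 32, 29, 33, 4), (2, 8, 16, 29, 32, 14), (2, 8, 16, 29, 32, 16), (2, 8, 16, 29, 32, 18), (2, 8, 16, 29, 32, 25), (2, 8, 16, 29, 32, 29), (2, 8, 16, 29, 32, 30), (2, 8, 16, 29, 32, 35), (2, 8, 16, 29, 32, 4)}
(R ⨝ U) ⋈ P (natural join on C): {(11, 8, 32, 29, 33, 14, 23), (11, 8, 32, 29, 33, 16, 23), (11, 8, 32, 29, 33, 18, 23), (11, 8, 32, 29, 33, 25, 23), (11, 8, 32, 29, 33, 29, 23), (11, 8, 32, 29, 33, 30, 23), (11, 8, 32, 29, 33, 35, 23), (11, 8, 32, 29, 33, 4, 23), (2, 8, 16, 29, 32, 14, 26), (2, 8, 16, 29, 32, 14, 6), (2, 8, 16, 29, 32, 16, 26), (2, 8, 16, 29, 32, 16, 6), (2, 8, 16, 29, 32, 18, 26), (2, 8, 16, 29, 32, 18, 6), (2, 8, 16, 29, 32, 25, 26), (2, 8, 16, 29, 32, 25, 6), (2, 8, 16, 29, 32, 29, 26), (2, 8, 16, 29, 32, 29, 6), (2, 8, 16, 29, 32, 30, 26), (2, 8, 16, 29, 32, 30, 6), (2, 8, 16, 29, 32, 35, 26), (2, 8, 16, 29, 32, 35, 6), (2, 8, 16, 29, 32, 4, 26), (2, 8, 16, 29, 32, 4, 6)}
Filtering on B < 30 leaves {(11, 8, 32, 29, 33, 14, 23), (11, 8, 32, 29, 33, 16, 23), (11, 8, 32, 29, 33, 18, 23), (11, 8, 32, 29, 33, 25, 23), (11, 8, 32, 29, 33, 29, 23), (11, 8, 32, 29, 33, 4, 23), (2, 8, 16, 29, 32, 14, 26), (2, 8, 16, 29, 32, 14, 6), (2, 8, 16, 29, 32, 16, 26), (2, 8, 16, 29, 32, 16, 6), (2, 8, 16, 29, 32, 18, 26), (2, 8, 16, 29, 32, 18, 6), (2, 8, 16, 29, 32, 25, 26), (2, 8, 16, 29, 32, 25, 6), (2, 8, 16, 29, 32, 29, 26), (2, 8, 16, 29, 32, 29, 6), (2, 8, 16, 29, 32, 4, 26), (2, 8, 16, 29, 32, 4, 6)}.
π_{C, E} gives {(11, 23), (2, 26), (2, 6)} (15 duplicate(s) eliminated).

{(11, 23), (2, 26), (2, 6)}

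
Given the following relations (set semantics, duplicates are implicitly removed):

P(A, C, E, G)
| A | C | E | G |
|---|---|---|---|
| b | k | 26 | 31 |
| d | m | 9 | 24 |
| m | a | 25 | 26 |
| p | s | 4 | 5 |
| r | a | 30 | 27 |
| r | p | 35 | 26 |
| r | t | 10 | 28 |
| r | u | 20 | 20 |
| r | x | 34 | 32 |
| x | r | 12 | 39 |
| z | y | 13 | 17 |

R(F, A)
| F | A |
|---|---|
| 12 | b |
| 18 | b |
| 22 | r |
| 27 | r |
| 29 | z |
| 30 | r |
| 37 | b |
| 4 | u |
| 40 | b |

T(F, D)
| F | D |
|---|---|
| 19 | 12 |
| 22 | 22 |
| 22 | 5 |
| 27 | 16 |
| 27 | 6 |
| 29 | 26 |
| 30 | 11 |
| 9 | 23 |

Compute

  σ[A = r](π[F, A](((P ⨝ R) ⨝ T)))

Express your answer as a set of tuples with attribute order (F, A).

P ⋈ R (natural join on A): {(b, k, 26, 31, 12), (b, k, 26, 31, 18), (b, k, 26, 31, 37), (b, k, 26, 31, 40), (r, a, 30, 27, 22), (r, a, 30, 27, 27), (r, a, 30, 27, 30), (r, p, 35, 26, 22), (r, p, 35, 26, 27), (r, p, 35, 26, 30), (r, t, 10, 28, 22), (r, t, 10, 28, 27), (r, t, 10, 28, 30), (r, u, 20, 20, 22), (r, u, 20, 20, 27), (r, u, 20, 20, 30), (r, x, 34, 32, 22), (r, x, 34, 32, 27), (r, x, 34, 32, 30), (z, y, 13, 17, 29)}
(P ⨝ R) ⋈ T (natural join on F): {(r, a, 30, 27, 22, 22), (r, a, 30, 27, 22, 5), (r, a, 30, 27, 27, 16), (r, a, 30, 27, 27, 6), (r, a, 30, 27, 30, 11), (r, p, 35, 26, 22, 22), (r, p, 35, 26, 22, 5), (r, p, 35, 26, 27, 16), (r, p, 35, 26, 27, 6), (r, p, 35, 26, 30, 11), (r, t, 10, 28, 22, 22), (r, t, 10, 28, 22, 5), (r, t, 10, 28, 27, 16), (r, t, 10, 28, 27, 6), (r, t, 10, 28, 30, 11), (r, u, 20, 20, 22, 22), (r, u, 20, 20, 22, 5), (r, u, 20, 20, 27, 16), (r, u, 20, 20, 27, 6), (r, u, 20, 20, 30, 11), (r, x, 34, 32, 22, 22), (r, x, 34, 32, 22, 5), (r, x, 34, 32, 27, 16), (r, x, 34, 32, 27, 6), (r, x, 34, 32, 30, 11), (z, y, 13, 17, 29, 26)}
π_{F, A} gives {(22, r), (27, r), (29, z), (30, r)} (22 duplicate(s) eliminated).
Filtering on A = r leaves {(22, r), (27, r), (30, r)}.

{(22, r), (27, r), (30, r)}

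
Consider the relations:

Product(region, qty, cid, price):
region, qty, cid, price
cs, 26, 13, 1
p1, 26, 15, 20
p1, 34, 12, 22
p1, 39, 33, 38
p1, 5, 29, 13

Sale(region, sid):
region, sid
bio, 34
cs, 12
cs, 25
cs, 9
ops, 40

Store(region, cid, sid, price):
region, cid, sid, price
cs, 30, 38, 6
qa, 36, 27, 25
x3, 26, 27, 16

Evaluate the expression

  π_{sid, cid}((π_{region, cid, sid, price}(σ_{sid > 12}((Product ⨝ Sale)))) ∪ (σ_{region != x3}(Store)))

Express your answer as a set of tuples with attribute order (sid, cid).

{(25, 13), (27, 36), (38, 30)}

Natural join on region: {(cs, 26, 13, 1, 12), (cs, 26, 13, 1, 25), (cs, 26, 13, 1, 9)}
Selection sid > 12: {(cs, 26, 13, 1, 25)}
Projecting to region, cid, sid, price: {(cs, 13, 25, 1)}
Selection region != x3: {(cs, 30, 38, 6), (qa, 36, 27, 25)}
Taking the union: {(cs, 13, 25, 1), (cs, 30, 38, 6), (qa, 36, 27, 25)}
Projecting to sid, cid: {(25, 13), (27, 36), (38, 30)}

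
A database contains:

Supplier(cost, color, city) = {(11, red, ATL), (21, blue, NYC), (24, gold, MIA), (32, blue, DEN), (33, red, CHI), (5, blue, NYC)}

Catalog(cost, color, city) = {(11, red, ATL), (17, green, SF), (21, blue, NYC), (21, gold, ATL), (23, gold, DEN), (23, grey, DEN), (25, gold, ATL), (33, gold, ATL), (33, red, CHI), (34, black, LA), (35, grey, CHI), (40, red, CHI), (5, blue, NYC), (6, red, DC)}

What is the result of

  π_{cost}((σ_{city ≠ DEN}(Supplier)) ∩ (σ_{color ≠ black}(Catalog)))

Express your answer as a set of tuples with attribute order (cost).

Apply σ_{city ≠ DEN}; surviving tuples: {(11, red, ATL), (21, blue, NYC), (24, gold, MIA), (33, red, CHI), (5, blue, NYC)}
Apply σ_{color ≠ black}; surviving tuples: {(11, red, ATL), (17, green, SF), (21, blue, NYC), (21, gold, ATL), (23, gold, DEN), (23, grey, DEN), (25, gold, ATL), (33, gold, ATL), (33, red, CHI), (35, grey, CHI), (40, red, CHI), (5, blue, NYC), (6, red, DC)}
Intersection: {(11, red, ATL), (21, blue, NYC), (24, gold, MIA), (33, red, CHI), (5, blue, NYC)} with {(11, red, ATL), (17, green, SF), (21, blue, NYC), (21, gold, ATL), (23, gold, DEN), (23, grey, DEN), (25, gold, ATL), (33, gold, ATL), (33, red, CHI), (35, grey, CHI), (40, red, CHI), (5, blue, NYC), (6, red, DC)} → {(11, red, ATL), (21, blue, NYC), (33, red, CHI), (5, blue, NYC)}
π_{cost} gives {11, 21, 33, 5}.

{11, 21, 33, 5}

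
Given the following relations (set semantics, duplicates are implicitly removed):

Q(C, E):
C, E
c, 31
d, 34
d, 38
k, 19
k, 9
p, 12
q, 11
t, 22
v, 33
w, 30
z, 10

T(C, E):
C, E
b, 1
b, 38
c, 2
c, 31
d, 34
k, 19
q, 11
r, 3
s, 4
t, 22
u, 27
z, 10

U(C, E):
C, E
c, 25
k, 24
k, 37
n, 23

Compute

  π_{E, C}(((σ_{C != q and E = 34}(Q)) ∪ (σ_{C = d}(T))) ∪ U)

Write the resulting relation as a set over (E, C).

{(23, n), (24, k), (25, c), (34, d), (37, k)}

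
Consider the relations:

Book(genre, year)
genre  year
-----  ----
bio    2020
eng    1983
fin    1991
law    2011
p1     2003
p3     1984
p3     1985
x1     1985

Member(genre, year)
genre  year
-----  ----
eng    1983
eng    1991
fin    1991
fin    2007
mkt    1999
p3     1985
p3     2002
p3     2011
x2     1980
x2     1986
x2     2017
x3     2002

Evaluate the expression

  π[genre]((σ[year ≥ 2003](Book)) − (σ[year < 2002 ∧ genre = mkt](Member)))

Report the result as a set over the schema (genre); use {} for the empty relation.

Filtering on year ≥ 2003 leaves {(bio, 2020), (law, 2011), (p1, 2003)}.
Filtering on year < 2002 ∧ genre = mkt leaves {(mkt, 1999)}.
Taking the difference: {(bio, 2020), (law, 2011), (p1, 2003)}
Keep only column(s) genre: {bio, law, p1}

{bio, law, p1}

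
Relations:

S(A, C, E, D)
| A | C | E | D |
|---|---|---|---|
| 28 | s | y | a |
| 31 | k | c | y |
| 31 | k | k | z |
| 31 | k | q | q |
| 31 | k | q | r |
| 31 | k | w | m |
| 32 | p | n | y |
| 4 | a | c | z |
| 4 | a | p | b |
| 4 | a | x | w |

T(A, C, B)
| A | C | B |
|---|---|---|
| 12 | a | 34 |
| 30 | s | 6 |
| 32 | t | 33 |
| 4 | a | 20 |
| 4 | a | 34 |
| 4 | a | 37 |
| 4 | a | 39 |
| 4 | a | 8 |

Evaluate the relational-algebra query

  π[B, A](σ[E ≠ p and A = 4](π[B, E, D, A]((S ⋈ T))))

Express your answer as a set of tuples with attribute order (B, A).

{(20, 4), (34, 4), (37, 4), (39, 4), (8, 4)}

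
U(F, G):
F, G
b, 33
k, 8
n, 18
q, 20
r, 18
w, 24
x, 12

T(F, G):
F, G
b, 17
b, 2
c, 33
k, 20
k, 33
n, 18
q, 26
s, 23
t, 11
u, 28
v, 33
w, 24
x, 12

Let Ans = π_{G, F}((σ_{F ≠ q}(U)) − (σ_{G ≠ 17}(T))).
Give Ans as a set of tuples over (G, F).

Selection F ≠ q: {(b, 33), (k, 8), (n, 18), (r, 18), (w, 24), (x, 12)}
Selection G ≠ 17: {(b, 2), (c, 33), (k, 20), (k, 33), (n, 18), (q, 26), (s, 23), (t, 11), (u, 28), (v, 33), (w, 24), (x, 12)}
Taking the difference: {(b, 33), (k, 8), (r, 18)}
Keep only column(s) G, F: {(18, r), (33, b), (8, k)}

{(18, r), (33, b), (8, k)}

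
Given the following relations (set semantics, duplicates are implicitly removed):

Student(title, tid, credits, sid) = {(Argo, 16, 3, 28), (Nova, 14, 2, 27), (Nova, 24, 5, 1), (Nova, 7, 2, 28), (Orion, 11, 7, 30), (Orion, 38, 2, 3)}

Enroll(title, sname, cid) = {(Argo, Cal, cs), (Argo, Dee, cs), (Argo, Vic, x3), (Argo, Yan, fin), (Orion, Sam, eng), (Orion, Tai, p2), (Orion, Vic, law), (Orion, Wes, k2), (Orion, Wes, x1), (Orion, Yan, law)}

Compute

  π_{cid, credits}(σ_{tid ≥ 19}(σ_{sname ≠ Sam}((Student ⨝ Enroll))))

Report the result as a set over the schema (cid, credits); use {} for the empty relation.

Student ⋈ Enroll (natural join on title): {(Argo, 16, 3, 28, Cal, cs), (Argo, 16, 3, 28, Dee, cs), (Argo, 16, 3, 28, Vic, x3), (Argo, 16, 3, 28, Yan, fin), (Orion, 11, 7, 30, Sam, eng), (Orion, 11, 7, 30, Tai, p2), (Orion, 11, 7, 30, Vic, law), (Orion, 11, 7, 30, Wes, k2), (Orion, 11, 7, 30, Wes, x1), (Orion, 11, 7, 30, Yan, law), (Orion, 38, 2, 3, Sam, eng), (Orion, 38, 2, 3, Tai, p2), (Orion, 38, 2, 3, Vic, law), (Orion, 38, 2, 3, Wes, k2), (Orion, 38, 2, 3, Wes, x1), (Orion, 38, 2, 3, Yan, law)}
σ[sname ≠ Sam]: keep tuples satisfying sname ≠ Sam → {(Argo, 16, 3, 28, Cal, cs), (Argo, 16, 3, 28, Dee, cs), (Argo, 16, 3, 28, Vic, x3), (Argo, 16, 3, 28, Yan, fin), (Orion, 11, 7, 30, Tai, p2), (Orion, 11, 7, 30, Vic, law), (Orion, 11, 7, 30, Wes, k2), (Orion, 11, 7, 30, Wes, x1), (Orion, 11, 7, 30, Yan, law), (Orion, 38, 2, 3, Tai, p2), (Orion, 38, 2, 3, Vic, law), (Orion, 38, 2, 3, Wes, k2), (Orion, 38, 2, 3, Wes, x1), (Orion, 38, 2, 3, Yan, law)}
σ[tid ≥ 19]: keep tuples satisfying tid ≥ 19 → {(Orion, 38, 2, 3, Tai, p2), (Orion, 38, 2, 3, Vic, law), (Orion, 38, 2, 3, Wes, k2), (Orion, 38, 2, 3, Wes, x1), (Orion, 38, 2, 3, Yan, law)}
π[cid, credits]: project onto (cid, credits) (1 duplicate(s) eliminated) → {(k2, 2), (law, 2), (p2, 2), (x1, 2)}

{(k2, 2), (law, 2), (p2, 2), (x1, 2)}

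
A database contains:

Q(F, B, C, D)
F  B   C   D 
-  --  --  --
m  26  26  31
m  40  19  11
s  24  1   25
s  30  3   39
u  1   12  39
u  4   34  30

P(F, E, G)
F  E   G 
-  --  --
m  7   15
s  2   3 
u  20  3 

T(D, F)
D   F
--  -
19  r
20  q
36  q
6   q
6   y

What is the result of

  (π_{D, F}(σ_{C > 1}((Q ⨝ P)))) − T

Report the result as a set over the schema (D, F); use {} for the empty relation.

{(11, m), (30, u), (31, m), (39, s), (39, u)}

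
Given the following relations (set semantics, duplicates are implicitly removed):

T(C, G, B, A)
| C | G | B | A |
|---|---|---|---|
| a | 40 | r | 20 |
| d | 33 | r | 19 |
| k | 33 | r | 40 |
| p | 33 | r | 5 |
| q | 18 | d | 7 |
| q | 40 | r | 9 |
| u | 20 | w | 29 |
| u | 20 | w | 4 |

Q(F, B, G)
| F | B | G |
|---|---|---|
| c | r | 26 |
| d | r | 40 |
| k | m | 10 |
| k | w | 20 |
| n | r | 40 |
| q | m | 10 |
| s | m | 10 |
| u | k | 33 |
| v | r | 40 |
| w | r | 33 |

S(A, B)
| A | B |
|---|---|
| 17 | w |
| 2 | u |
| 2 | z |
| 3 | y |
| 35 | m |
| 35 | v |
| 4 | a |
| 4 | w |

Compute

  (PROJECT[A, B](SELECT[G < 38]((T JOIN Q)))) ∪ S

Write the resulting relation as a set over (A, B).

Natural join on G, B: {(a, 40, r, 20, d), (a, 40, r, 20, n), (a, 40, r, 20, v), (d, 33, r, 19, w), (k, 33, r, 40, w), (p, 33, r, 5, w), (q, 40, r, 9, d), (q, 40, r, 9, n), (q, 40, r, 9, v), (u, 20, w, 29, k), (u, 20, w, 4, k)}
Apply σ_{G < 38}; surviving tuples: {(d, 33, r, 19, w), (k, 33, r, 40, w), (p, 33, r, 5, w), (u, 20, w, 29, k), (u, 20, w, 4, k)}
π_{A, B} gives {(19, r), (29, w), (4, w), (40, r), (5, r)}.
Taking the union: {(17, w), (19, r), (2, u), (2, z), (29, w), (3, y), (35, m), (35, v), (4, a), (4, w), (40, r), (5, r)}

{(17, w), (19, r), (2, u), (2, z), (29, w), (3, y), (35, m), (35, v), (4, a), (4, w), (40, r), (5, r)}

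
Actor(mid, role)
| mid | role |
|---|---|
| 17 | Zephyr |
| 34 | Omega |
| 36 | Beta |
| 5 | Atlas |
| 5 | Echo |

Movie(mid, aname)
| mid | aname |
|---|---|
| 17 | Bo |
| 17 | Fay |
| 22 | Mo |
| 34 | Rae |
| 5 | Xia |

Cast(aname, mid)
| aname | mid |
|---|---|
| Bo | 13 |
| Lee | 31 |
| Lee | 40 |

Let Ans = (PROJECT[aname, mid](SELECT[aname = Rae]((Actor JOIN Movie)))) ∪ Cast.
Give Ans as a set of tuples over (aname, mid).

{(Bo, 13), (Lee, 31), (Lee, 40), (Rae, 34)}

Actor ⋈ Movie (natural join on mid): {(17, Zephyr, Bo), (17, Zephyr, Fay), (34, Omega, Rae), (5, Atlas, Xia), (5, Echo, Xia)}
Apply σ_{aname = Rae}; surviving tuples: {(34, Omega, Rae)}
Keep only column(s) aname, mid: {(Rae, 34)}
Set union of the two operands is {(Bo, 13), (Lee, 31), (Lee, 40), (Rae, 34)}.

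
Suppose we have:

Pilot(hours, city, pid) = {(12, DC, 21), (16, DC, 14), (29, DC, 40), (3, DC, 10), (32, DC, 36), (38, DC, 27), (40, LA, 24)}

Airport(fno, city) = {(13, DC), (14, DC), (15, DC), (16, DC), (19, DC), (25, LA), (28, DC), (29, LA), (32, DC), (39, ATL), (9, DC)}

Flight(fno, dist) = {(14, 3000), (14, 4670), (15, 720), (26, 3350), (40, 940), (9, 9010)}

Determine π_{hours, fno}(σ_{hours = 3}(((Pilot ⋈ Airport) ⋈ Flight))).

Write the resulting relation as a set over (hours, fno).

Pilot ⋈ Airport (natural join on city): {(12, DC, 21, 13), (12, DC, 21, 14), (12, DC, 21, 15), (12, DC, 21, 16), (12, DC, 21, 19), (12, DC, 21, 28), (12, DC, 21, 32), (12, DC, 21, 9), (16, DC, 14, 13), (16, DC, 14, 14), (16, DC, 14, 15), (16, DC, 14, 16), (16, DC, 14, 19), (16, DC, 14, 28), (16, DC, 14, 32), (16, DC, 14, 9), (29, DC, 40, 13), (29, DC, 40, 14), (29, DC, 40, 15), (29, DC, 40, 16), (29, DC, 40, 19), (29, DC, 40, 28), (29, DC, 40, 32), (29, DC, 40, 9), (3, DC, 10, 13), (3, DC, 10, 14), (3, DC, 10, 15), (3, DC, 10, 16), (3, DC, 10, 19), (3, DC, 10, 28), (3, DC, 10, 32), (3, DC, 10, 9), (32, DC, 36, 13), (32, DC, 36, 14), (32, DC, 36, 15), (32, DC, 36, 16), (32, DC, 36, 19), (32, DC, 36, 28), (32, DC, 36, 32), (32, DC, 36, 9), (38, DC, 27, 13), (38, DC, 27, 14), (38, DC, 27, 15), (38, DC, 27, 16), (38, DC, 27, 19), (38, DC, 27, 28), (38, DC, 27, 32), (38, DC, 27, 9), (40, LA, 24, 25), (40, LA, 24, 29)}
(Pilot ⋈ Airport) ⋈ Flight (natural join on fno): {(12, DC, 21, 14, 3000), (12, DC, 21, 14, 4670), (12, DC, 21, 15, 720), (12, DC, 21, 9, 9010), (16, DC, 14, 14, 3000), (16, DC, 14, 14, 4670), (16, DC, 14, 15, 720), (16, DC, 14, 9, 9010), (29, DC, 40, 14, 3000), (29, DC, 40, 14, 4670), (29, DC, 40, 15, 720), (29, DC, 40, 9, 9010), (3, DC, 10, 14, 3000), (3, DC, 10, 14, 4670), (3, DC, 10, 15, 720), (3, DC, 10, 9, 9010), (32, DC, 36, 14, 3000), (32, DC, 36, 14, 4670), (32, DC, 36, 15, 720), (32, DC, 36, 9, 9010), (38, DC, 27, 14, 3000), (38, DC, 27, 14, 4670), (38, DC, 27, 15, 720), (38, DC, 27, 9, 9010)}
Apply σ_{hours = 3}; surviving tuples: {(3, DC, 10, 14, 3000), (3, DC, 10, 14, 4670), (3, DC, 10, 15, 720), (3, DC, 10, 9, 9010)}
π_{hours, fno} gives {(3, 14), (3, 15), (3, 9)} (1 duplicate(s) eliminated).

{(3, 14), (3, 15), (3, 9)}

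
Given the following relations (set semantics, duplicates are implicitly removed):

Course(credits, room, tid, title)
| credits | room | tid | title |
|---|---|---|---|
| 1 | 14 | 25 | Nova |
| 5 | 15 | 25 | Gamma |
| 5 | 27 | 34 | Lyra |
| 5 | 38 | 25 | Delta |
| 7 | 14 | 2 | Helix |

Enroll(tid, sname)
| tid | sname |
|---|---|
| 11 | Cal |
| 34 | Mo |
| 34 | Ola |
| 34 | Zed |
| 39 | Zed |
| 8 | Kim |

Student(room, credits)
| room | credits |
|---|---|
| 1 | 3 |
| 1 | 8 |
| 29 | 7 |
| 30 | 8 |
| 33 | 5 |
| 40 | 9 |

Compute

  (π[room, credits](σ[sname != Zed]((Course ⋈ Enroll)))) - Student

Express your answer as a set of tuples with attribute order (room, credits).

{(27, 5)}

Joining Course and Enroll on tid yields {(5, 27, 34, Lyra, Mo), (5, 27, 34, Lyra, Ola), (5, 27, 34, Lyra, Zed)}.
Filtering on sname != Zed leaves {(5, 27, 34, Lyra, Mo), (5, 27, 34, Lyra, Ola)}.
π_{room, credits} gives {(27, 5)} (1 duplicate(s) eliminated).
Difference: {(27, 5)} with {(1, 3), (1, 8), (29, 7), (30, 8), (33, 5), (40, 9)} → {(27, 5)}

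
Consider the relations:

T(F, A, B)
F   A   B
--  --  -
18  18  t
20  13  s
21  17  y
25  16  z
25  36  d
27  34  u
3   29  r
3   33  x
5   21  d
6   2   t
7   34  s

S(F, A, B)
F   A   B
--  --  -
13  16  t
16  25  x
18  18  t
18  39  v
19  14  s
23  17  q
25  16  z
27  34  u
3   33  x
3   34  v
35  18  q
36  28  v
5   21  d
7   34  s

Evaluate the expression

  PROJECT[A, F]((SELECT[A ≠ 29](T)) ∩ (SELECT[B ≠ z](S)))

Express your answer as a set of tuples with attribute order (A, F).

Selection A ≠ 29: {(18, 18, t), (20, 13, s), (21, 17, y), (25, 16, z), (25, 36, d), (27, 34, u), (3, 33, x), (5, 21, d), (6, 2, t), (7, 34, s)}
Selection B ≠ z: {(13, 16, t), (16, 25, x), (18, 18, t), (18, 39, v), (19, 14, s), (23, 17, q), (27, 34, u), (3, 33, x), (3, 34, v), (35, 18, q), (36, 28, v), (5, 21, d), (7, 34, s)}
Intersection: {(18, 18, t), (20, 13, s), (21, 17, y), (25, 16, z), (25, 36, d), (27, 34, u), (3, 33, x), (5, 21, d), (6, 2, t), (7, 34, s)} with {(13, 16, t), (16, 25, x), (18, 18, t), (18, 39, v), (19, 14, s), (23, 17, q), (27, 34, u), (3, 33, x), (3, 34, v), (35, 18, q), (36, 28, v), (5, 21, d), (7, 34, s)} → {(18, 18, t), (27, 34, u), (3, 33, x), (5, 21, d), (7, 34, s)}
Projecting to A, F: {(18, 18), (21, 5), (33, 3), (34, 27), (34, 7)}

{(18, 18), (21, 5), (33, 3), (34, 27), (34, 7)}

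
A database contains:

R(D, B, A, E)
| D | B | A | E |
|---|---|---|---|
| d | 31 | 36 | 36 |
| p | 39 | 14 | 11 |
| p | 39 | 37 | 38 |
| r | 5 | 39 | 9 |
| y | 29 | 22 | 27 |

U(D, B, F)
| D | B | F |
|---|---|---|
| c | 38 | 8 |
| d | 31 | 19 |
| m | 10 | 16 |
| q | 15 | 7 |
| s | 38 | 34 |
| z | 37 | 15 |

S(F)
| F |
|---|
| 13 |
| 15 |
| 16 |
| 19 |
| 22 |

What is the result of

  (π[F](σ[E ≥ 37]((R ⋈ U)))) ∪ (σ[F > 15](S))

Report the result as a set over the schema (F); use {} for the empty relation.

{16, 19, 22}

Joining R and U on D, B yields {(d, 31, 36, 36, 19)}.
Apply σ_{E ≥ 37}; surviving tuples: {}
Projecting to F: {}
Apply σ_{F > 15}; surviving tuples: {16, 19, 22}
Union: {} with {16, 19, 22} → {16, 19, 22}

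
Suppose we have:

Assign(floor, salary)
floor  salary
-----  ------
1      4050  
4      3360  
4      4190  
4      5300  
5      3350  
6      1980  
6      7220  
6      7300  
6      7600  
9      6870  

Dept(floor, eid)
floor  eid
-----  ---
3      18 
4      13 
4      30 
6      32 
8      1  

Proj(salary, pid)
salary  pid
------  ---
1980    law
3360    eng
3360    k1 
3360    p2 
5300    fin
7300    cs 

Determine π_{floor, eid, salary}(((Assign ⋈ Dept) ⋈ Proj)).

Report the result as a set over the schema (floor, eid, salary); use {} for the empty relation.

{(4, 13, 3360), (4, 13, 5300), (4, 30, 3360), (4, 30, 5300), (6, 32, 1980), (6, 32, 7300)}

Assign ⋈ Dept (natural join on floor): {(4, 3360, 13), (4, 3360, 30), (4, 4190, 13), (4, 4190, 30), (4, 5300, 13), (4, 5300, 30), (6, 1980, 32), (6, 7220, 32), (6, 7300, 32), (6, 7600, 32)}
(Assign ⋈ Dept) ⋈ Proj (natural join on salary): {(4, 3360, 13, eng), (4, 3360, 13, k1), (4, 3360, 13, p2), (4, 3360, 30, eng), (4, 3360, 30, k1), (4, 3360, 30, p2), (4, 5300, 13, fin), (4, 5300, 30, fin), (6, 1980, 32, law), (6, 7300, 32, cs)}
Projecting to floor, eid, salary (4 duplicate(s) eliminated): {(4, 13, 3360), (4, 13, 5300), (4, 30, 3360), (4, 30, 5300), (6, 32, 1980), (6, 32, 7300)}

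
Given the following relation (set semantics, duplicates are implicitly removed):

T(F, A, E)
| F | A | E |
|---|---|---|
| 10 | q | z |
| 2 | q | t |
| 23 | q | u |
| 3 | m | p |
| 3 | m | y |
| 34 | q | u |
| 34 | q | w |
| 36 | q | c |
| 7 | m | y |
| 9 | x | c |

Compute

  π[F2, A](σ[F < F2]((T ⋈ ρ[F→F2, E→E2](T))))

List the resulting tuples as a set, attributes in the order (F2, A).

ρ[F→F2, E→E2]: schema becomes (F2, A, E2); tuples unchanged.
Joining T and ρ[F→F2, E→E2](T) on A yields {(10, q, z, 10, z), (10, q, z, 2, t), (10, q, z, 23, u), (10, q, z, 34, u), (10, q, z, 34, w), (10, q, z, 36, c), (2, q, t, 10, z), (2, q, t, 2, t), (2, q, t, 23, u), (2, q, t, 34, u), (2, q, t, 34, w), (2, q, t, 36, c), (23, q, u, 10, z), (23, q, u, 2, t), (23, q, u, 23, u), (23, q, u, 34, u), (23, q, u, 34, w), (23, q, u, 36, c), (3, m, p, 3, p), (3, m, p, 3, y), (3, m, p, 7, y), (3, m, y, 3, p), (3, m, y, 3, y), (3, m, y, 7, y), (34, q, u, 10, z), (34, q, u, 2, t), (34, q, u, 23, u), (34, q, u, 34, u), (34, q, u, 34, w), (34, q, u, 36, c), (34, q, w, 10, z), (34, q, w, 2, t), (34, q, w, 23, u), (34, q, w, 34, u), (34, q, w, 34, w), (34, q, w, 36, c), (36, q, c, 10, z), (36, q, c, 2, t), (36, q, c, 23, u), (36, q, c, 34, u), (36, q, c, 34, w), (36, q, c, 36, c), (7, m, y, 3, p), (7, m, y, 3, y), (7, m, y, 7, y), (9, x, c, 9, c)}.
Selection F < F2: {(10, q, z, 23, u), (10, q, z, 34, u), (10, q, z, 34, w), (10, q, z, 36, c), (2, q, t, 10, z), (2, q, t, 23, u), (2, q, t, 34, u), (2, q, t, 34, w), (2, q, t, 36, c), (23, q, u, 34, u), (23, q, u, 34, w), (23, q, u, 36, c), (3, m, p, 7, y), (3, m, y, 7, y), (34, q, u, 36, c), (34, q, w, 36, c)}
π_{F2, A} gives {(10, q), (23, q), (34, q), (36, q), (7, m)} (11 duplicate(s) eliminated).

{(10, q), (23, q), (34, q), (36, q), (7, m)}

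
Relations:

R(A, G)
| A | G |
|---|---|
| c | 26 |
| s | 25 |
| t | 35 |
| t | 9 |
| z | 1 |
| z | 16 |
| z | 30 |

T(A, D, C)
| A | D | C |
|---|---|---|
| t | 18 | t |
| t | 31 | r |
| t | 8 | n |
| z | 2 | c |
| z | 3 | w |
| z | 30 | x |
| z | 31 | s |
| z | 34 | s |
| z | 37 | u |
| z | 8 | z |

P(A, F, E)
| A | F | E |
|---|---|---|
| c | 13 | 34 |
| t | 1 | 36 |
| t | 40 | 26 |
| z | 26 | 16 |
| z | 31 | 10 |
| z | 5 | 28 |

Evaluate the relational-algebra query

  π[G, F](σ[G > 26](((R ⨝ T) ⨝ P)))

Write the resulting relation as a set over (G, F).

Natural join on A: {(t, 35, 18, t), (t, 35, 31, r), (t, 35, 8, n), (t, 9, 18, t), (t, 9, 31, r), (t, 9, 8, n), (z, 1, 2, c), (z, 1, 3, w), (z, 1, 30, x), (z, 1, 31, s), (z, 1, 34, s), (z, 1, 37, u), (z, 1, 8, z), (z, 16, 2, c), (z, 16, 3, w), (z, 16, 30, x), (z, 16, 31, s), (z, 16, 34, s), (z, 16, 37, u), (z, 16, 8, z), (z, 30, 2, c), (z, 30, 3, w), (z, 30, 30, x), (z, 30, 31, s), (z, 30, 34, s), (z, 30, 37, u), (z, 30, 8, z)}
Natural join on A: {(t, 35, 18, t, 1, 36), (t, 35, 18, t, 40, 26), (t, 35, 31, r, 1, 36), (t, 35, 31, r, 40, 26), (t, 35, 8, n, 1, 36), (t, 35, 8, n, 40, 26), (t, 9, 18, t, 1, 36), (t, 9, 18, t, 40, 26), (t, 9, 31, r, 1, 36), (t, 9, 31, r, 40, 26), (t, 9, 8, n, 1, 36), (t, 9, 8, n, 40, 26), (z, 1, 2, c, 26, 16), (z, 1, 2, c, 31, 10), (z, 1, 2, c, 5, 28), (z, 1, 3, w, 26, 16), (z, 1, 3, w, 31, 10), (z, 1, 3, w, 5, 28), (z, 1, 30, x, 26, 16), (z, 1, 30, x, 31, 10), (z, 1, 30, x, 5, 28), (z, 1, 31, s, 26, 16), (z, 1, 31, s, 31, 10), (z, 1, 31, s, 5, 28), (z, 1, 34, s, 26, 16), (z, 1, 34, s, 31, 10), (z, 1, 34, s, 5, 28), (z, 1, 37, u, 26, 16), (z, 1, 37, u, 31, 10), (z, 1, 37, u, 5, 28), (z, 1, 8, z, 26, 16), (z, 1, 8, z, 31, 10), (z, 1, 8, z, 5, 28), (z, 16, 2, c, 26, 16), (z, 16, 2, c, 31, 10), (z, 16, 2, c, 5, 28), (z, 16, 3, w, 26, 16), (z, 16, 3, w, 31, 10), (z, 16, 3, w, 5, 28), (z, 16, 30, x, 26, 16), (z, 16, 30, x, 31, 10), (z, 16, 30, x, 5, 28), (z, 16, 31, s, 26, 16), (z, 16, 31, s, 31, 10), (z, 16, 31, s, 5, 28), (z, 16, 34, s, 26, 16), (z, 16, 34, s, 31, 10), (z, 16, 34, s, 5, 28), (z, 16, 37, u, 26, 16), (z, 16, 37, u, 31, 10), (z, 16, 37, u, 5, 28), (z, 16, 8, z, 26, 16), (z, 16, 8, z, 31, 10), (z, 16, 8, z, 5, 28), (z, 30, 2, c, 26, 16), (z, 30, 2, c, 31, 10), (z, 30, 2, c, 5, 28), (z, 30, 3, w, 26, 16), (z, 30, 3, w, 31, 10), (z, 30, 3, w, 5, 28), (z, 30, 30, x, 26, 16), (z, 30, 30, x, 31, 10), (z, 30, 30, x, 5, 28), (z, 30, 31, s, 26, 16), (z, 30, 31, s, 31, 10), (z, 30, 31, s, 5, 28), (z, 30, 34, s, 26, 16), (z, 30, 34, s, 31, 10), (z, 30, 34, s, 5, 28), (z, 30, 37, u, 26, 16), (z, 30, 37, u, 31, 10), (z, 30, 37, u, 5, 28), (z, 30, 8, z, 26, 16), (z, 30, 8, z, 31, 10), (z, 30, 8, z, 5, 28)}
Filtering on G > 26 leaves {(t, 35, 18, t, 1, 36), (t, 35, 18, t, 40, 26), (t, 35, 31, r, 1, 36), (t, 35, 31, r, 40, 26), (t, 35, 8, n, 1, 36), (t, 35, 8, n, 40, 26), (z, 30, 2, c, 26, 16), (z, 30, 2, c, 31, 10), (z, 30, 2, c, 5, 28), (z, 30, 3, w, 26, 16), (z, 30, 3, w, 31, 10), (z, 30, 3, w, 5, 28), (z, 30, 30, x, 26, 16), (z, 30, 30, x, 31, 10), (z, 30, 30, x, 5, 28), (z, 30, 31, s, 26, 16), (z, 30, 31, s, 31, 10), (z, 30, 31, s, 5, 28), (z, 30, 34, s, 26, 16), (z, 30, 34, s, 31, 10), (z, 30, 34, s, 5, 28), (z, 30, 37, u, 26, 16), (z, 30, 37, u, 31, 10), (z, 30, 37, u, 5, 28), (z, 30, 8, z, 26, 16), (z, 30, 8, z, 31, 10), (z, 30, 8, z, 5, 28)}.
Projecting to G, F (22 duplicate(s) eliminated): {(30, 26), (30, 31), (30, 5), (35, 1), (35, 40)}

{(30, 26), (30, 31), (30, 5), (35, 1), (35, 40)}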